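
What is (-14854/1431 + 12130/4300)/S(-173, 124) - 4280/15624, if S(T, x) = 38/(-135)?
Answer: 8991553261/338267412 ≈ 26.581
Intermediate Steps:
S(T, x) = -38/135 (S(T, x) = 38*(-1/135) = -38/135)
(-14854/1431 + 12130/4300)/S(-173, 124) - 4280/15624 = (-14854/1431 + 12130/4300)/(-38/135) - 4280/15624 = (-14854*1/1431 + 12130*(1/4300))*(-135/38) - 4280*1/15624 = (-14854/1431 + 1213/430)*(-135/38) - 535/1953 = -4651417/615330*(-135/38) - 535/1953 = 4651417/173204 - 535/1953 = 8991553261/338267412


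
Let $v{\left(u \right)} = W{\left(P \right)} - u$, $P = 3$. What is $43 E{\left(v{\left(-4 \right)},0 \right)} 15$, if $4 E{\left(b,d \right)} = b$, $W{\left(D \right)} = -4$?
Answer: $0$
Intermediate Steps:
$v{\left(u \right)} = -4 - u$
$E{\left(b,d \right)} = \frac{b}{4}$
$43 E{\left(v{\left(-4 \right)},0 \right)} 15 = 43 \frac{-4 - -4}{4} \cdot 15 = 43 \frac{-4 + 4}{4} \cdot 15 = 43 \cdot \frac{1}{4} \cdot 0 \cdot 15 = 43 \cdot 0 \cdot 15 = 0 \cdot 15 = 0$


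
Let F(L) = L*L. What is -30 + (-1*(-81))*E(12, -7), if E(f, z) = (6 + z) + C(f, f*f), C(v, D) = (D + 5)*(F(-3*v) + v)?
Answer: 15786141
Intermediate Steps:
F(L) = L²
C(v, D) = (5 + D)*(v + 9*v²) (C(v, D) = (D + 5)*((-3*v)² + v) = (5 + D)*(9*v² + v) = (5 + D)*(v + 9*v²))
E(f, z) = 6 + z + f*(5 + f² + 9*f³ + 45*f) (E(f, z) = (6 + z) + f*(5 + f*f + 45*f + 9*(f*f)*f) = (6 + z) + f*(5 + f² + 45*f + 9*f²*f) = (6 + z) + f*(5 + f² + 45*f + 9*f³) = (6 + z) + f*(5 + f² + 9*f³ + 45*f) = 6 + z + f*(5 + f² + 9*f³ + 45*f))
-30 + (-1*(-81))*E(12, -7) = -30 + (-1*(-81))*(6 - 7 + 12³ + 5*12 + 9*12⁴ + 45*12²) = -30 + 81*(6 - 7 + 1728 + 60 + 9*20736 + 45*144) = -30 + 81*(6 - 7 + 1728 + 60 + 186624 + 6480) = -30 + 81*194891 = -30 + 15786171 = 15786141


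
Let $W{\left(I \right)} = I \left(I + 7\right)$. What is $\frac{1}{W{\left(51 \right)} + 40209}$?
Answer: $\frac{1}{43167} \approx 2.3166 \cdot 10^{-5}$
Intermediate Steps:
$W{\left(I \right)} = I \left(7 + I\right)$
$\frac{1}{W{\left(51 \right)} + 40209} = \frac{1}{51 \left(7 + 51\right) + 40209} = \frac{1}{51 \cdot 58 + 40209} = \frac{1}{2958 + 40209} = \frac{1}{43167}$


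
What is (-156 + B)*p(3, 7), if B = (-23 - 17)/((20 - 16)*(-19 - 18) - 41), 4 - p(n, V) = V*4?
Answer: 235552/63 ≈ 3738.9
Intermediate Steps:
p(n, V) = 4 - 4*V (p(n, V) = 4 - V*4 = 4 - 4*V)
B = 40/189 (B = -40/(4*(-37) - 41) = -40/(-148 - 41) = -40/(-189) = -40*(-1/189) = 40/189 ≈ 0.21164)
(-156 + B)*p(3, 7) = (-156 + 40/189)*(4 - 4*7) = -29444*(4 - 28)/189 = -29444/189*(-24) = 235552/63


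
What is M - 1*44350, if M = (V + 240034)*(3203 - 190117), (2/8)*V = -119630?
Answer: 44576327854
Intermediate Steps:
V = -478520 (V = 4*(-119630) = -478520)
M = 44576372204 (M = (-478520 + 240034)*(3203 - 190117) = -238486*(-186914) = 44576372204)
M - 1*44350 = 44576372204 - 1*44350 = 44576372204 - 44350 = 44576327854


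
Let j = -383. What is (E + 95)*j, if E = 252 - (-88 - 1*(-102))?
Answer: -127539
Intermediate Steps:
E = 238 (E = 252 - (-88 + 102) = 252 - 1*14 = 252 - 14 = 238)
(E + 95)*j = (238 + 95)*(-383) = 333*(-383) = -127539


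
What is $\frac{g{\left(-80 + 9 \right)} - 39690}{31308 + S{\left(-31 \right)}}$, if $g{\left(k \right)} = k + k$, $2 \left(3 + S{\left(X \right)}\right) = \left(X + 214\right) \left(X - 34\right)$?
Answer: $- \frac{79664}{50715} \approx -1.5708$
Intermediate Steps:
$S{\left(X \right)} = -3 + \frac{\left(-34 + X\right) \left(214 + X\right)}{2}$ ($S{\left(X \right)} = -3 + \frac{\left(X + 214\right) \left(X - 34\right)}{2} = -3 + \frac{\left(214 + X\right) \left(-34 + X\right)}{2} = -3 + \frac{\left(-34 + X\right) \left(214 + X\right)}{2}$)
$g{\left(k \right)} = 2 k$
$\frac{g{\left(-80 + 9 \right)} - 39690}{31308 + S{\left(-31 \right)}} = \frac{2 \left(-80 + 9\right) - 39690}{31308 + \left(-3641 + \frac{\left(-31\right)^{2}}{2} + 90 \left(-31\right)\right)} = \frac{2 \left(-71\right) - 39690}{31308 - \frac{11901}{2}} = \frac{-142 - 39690}{31308 - \frac{11901}{2}} = - \frac{39832}{31308 - \frac{11901}{2}} = - \frac{39832}{\frac{50715}{2}} = \left(-39832\right) \frac{2}{50715} = - \frac{79664}{50715}$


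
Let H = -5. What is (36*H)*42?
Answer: -7560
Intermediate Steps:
(36*H)*42 = (36*(-5))*42 = -180*42 = -7560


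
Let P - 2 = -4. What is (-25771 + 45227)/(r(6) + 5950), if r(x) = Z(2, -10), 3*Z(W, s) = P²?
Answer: 29184/8927 ≈ 3.2692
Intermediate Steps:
P = -2 (P = 2 - 4 = -2)
Z(W, s) = 4/3 (Z(W, s) = (⅓)*(-2)² = (⅓)*4 = 4/3)
r(x) = 4/3
(-25771 + 45227)/(r(6) + 5950) = (-25771 + 45227)/(4/3 + 5950) = 19456/(17854/3) = 19456*(3/17854) = 29184/8927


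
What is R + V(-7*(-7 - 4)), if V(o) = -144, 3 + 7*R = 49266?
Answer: 48255/7 ≈ 6893.6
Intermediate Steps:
R = 49263/7 (R = -3/7 + (⅐)*49266 = -3/7 + 7038 = 49263/7 ≈ 7037.6)
R + V(-7*(-7 - 4)) = 49263/7 - 144 = 48255/7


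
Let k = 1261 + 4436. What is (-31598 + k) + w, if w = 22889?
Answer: -3012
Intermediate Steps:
k = 5697
(-31598 + k) + w = (-31598 + 5697) + 22889 = -25901 + 22889 = -3012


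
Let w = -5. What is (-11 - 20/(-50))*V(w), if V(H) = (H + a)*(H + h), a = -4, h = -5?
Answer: -954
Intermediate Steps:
V(H) = (-5 + H)*(-4 + H) (V(H) = (H - 4)*(H - 5) = (-4 + H)*(-5 + H) = (-5 + H)*(-4 + H))
(-11 - 20/(-50))*V(w) = (-11 - 20/(-50))*(20 + (-5)**2 - 9*(-5)) = (-11 - 20*(-1/50))*(20 + 25 + 45) = (-11 + 2/5)*90 = -53/5*90 = -954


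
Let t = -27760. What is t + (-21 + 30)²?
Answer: -27679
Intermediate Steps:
t + (-21 + 30)² = -27760 + (-21 + 30)² = -27760 + 9² = -27760 + 81 = -27679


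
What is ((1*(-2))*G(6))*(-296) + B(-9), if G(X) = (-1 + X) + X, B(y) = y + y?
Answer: 6494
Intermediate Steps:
B(y) = 2*y
G(X) = -1 + 2*X
((1*(-2))*G(6))*(-296) + B(-9) = ((1*(-2))*(-1 + 2*6))*(-296) + 2*(-9) = -2*(-1 + 12)*(-296) - 18 = -2*11*(-296) - 18 = -22*(-296) - 18 = 6512 - 18 = 6494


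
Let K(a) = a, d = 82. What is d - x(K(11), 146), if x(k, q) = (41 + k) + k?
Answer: 19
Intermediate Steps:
x(k, q) = 41 + 2*k
d - x(K(11), 146) = 82 - (41 + 2*11) = 82 - (41 + 22) = 82 - 1*63 = 82 - 63 = 19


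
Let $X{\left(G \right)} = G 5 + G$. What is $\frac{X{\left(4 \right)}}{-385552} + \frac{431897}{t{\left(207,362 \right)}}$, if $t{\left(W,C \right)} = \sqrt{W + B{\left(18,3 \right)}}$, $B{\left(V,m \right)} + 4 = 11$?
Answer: $- \frac{3}{48194} + \frac{431897 \sqrt{214}}{214} \approx 29524.0$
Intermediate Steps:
$B{\left(V,m \right)} = 7$ ($B{\left(V,m \right)} = -4 + 11 = 7$)
$X{\left(G \right)} = 6 G$ ($X{\left(G \right)} = 5 G + G = 6 G$)
$t{\left(W,C \right)} = \sqrt{7 + W}$ ($t{\left(W,C \right)} = \sqrt{W + 7} = \sqrt{7 + W}$)
$\frac{X{\left(4 \right)}}{-385552} + \frac{431897}{t{\left(207,362 \right)}} = \frac{6 \cdot 4}{-385552} + \frac{431897}{\sqrt{7 + 207}} = 24 \left(- \frac{1}{385552}\right) + \frac{431897}{\sqrt{214}} = - \frac{3}{48194} + 431897 \frac{\sqrt{214}}{214} = - \frac{3}{48194} + \frac{431897 \sqrt{214}}{214}$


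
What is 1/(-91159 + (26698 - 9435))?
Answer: -1/73896 ≈ -1.3533e-5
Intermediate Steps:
1/(-91159 + (26698 - 9435)) = 1/(-91159 + 17263) = 1/(-73896) = -1/73896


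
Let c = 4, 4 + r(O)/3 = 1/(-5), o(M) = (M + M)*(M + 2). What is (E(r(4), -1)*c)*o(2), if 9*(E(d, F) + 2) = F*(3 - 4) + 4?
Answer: -832/9 ≈ -92.444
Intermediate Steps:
o(M) = 2*M*(2 + M) (o(M) = (2*M)*(2 + M) = 2*M*(2 + M))
r(O) = -63/5 (r(O) = -12 + 3/(-5) = -12 + 3*(-1/5) = -12 - 3/5 = -63/5)
E(d, F) = -14/9 - F/9 (E(d, F) = -2 + (F*(3 - 4) + 4)/9 = -2 + (F*(-1) + 4)/9 = -2 + (-F + 4)/9 = -2 + (4 - F)/9 = -2 + (4/9 - F/9) = -14/9 - F/9)
(E(r(4), -1)*c)*o(2) = ((-14/9 - 1/9*(-1))*4)*(2*2*(2 + 2)) = ((-14/9 + 1/9)*4)*(2*2*4) = -13/9*4*16 = -52/9*16 = -832/9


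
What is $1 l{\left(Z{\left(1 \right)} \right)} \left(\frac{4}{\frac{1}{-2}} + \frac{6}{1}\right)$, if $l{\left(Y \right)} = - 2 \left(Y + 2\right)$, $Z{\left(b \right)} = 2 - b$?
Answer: $12$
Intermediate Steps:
$l{\left(Y \right)} = -4 - 2 Y$ ($l{\left(Y \right)} = - 2 \left(2 + Y\right) = -4 - 2 Y$)
$1 l{\left(Z{\left(1 \right)} \right)} \left(\frac{4}{\frac{1}{-2}} + \frac{6}{1}\right) = 1 \left(-4 - 2 \left(2 - 1\right)\right) \left(\frac{4}{\frac{1}{-2}} + \frac{6}{1}\right) = 1 \left(-4 - 2 \left(2 - 1\right)\right) \left(\frac{4}{- \frac{1}{2}} + 6 \cdot 1\right) = 1 \left(-4 - 2\right) \left(4 \left(-2\right) + 6\right) = 1 \left(-4 - 2\right) \left(-8 + 6\right) = 1 \left(-6\right) \left(-2\right) = \left(-6\right) \left(-2\right) = 12$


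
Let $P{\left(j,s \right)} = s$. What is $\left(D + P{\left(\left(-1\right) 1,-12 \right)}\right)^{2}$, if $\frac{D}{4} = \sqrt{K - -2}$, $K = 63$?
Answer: $1184 - 96 \sqrt{65} \approx 410.02$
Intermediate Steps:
$D = 4 \sqrt{65}$ ($D = 4 \sqrt{63 - -2} = 4 \sqrt{63 + \left(-13 + 15\right)} = 4 \sqrt{63 + 2} = 4 \sqrt{65} \approx 32.249$)
$\left(D + P{\left(\left(-1\right) 1,-12 \right)}\right)^{2} = \left(4 \sqrt{65} - 12\right)^{2} = \left(-12 + 4 \sqrt{65}\right)^{2}$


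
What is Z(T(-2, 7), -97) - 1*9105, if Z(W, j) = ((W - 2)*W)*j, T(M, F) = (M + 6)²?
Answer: -30833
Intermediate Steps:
T(M, F) = (6 + M)²
Z(W, j) = W*j*(-2 + W) (Z(W, j) = ((-2 + W)*W)*j = (W*(-2 + W))*j = W*j*(-2 + W))
Z(T(-2, 7), -97) - 1*9105 = (6 - 2)²*(-97)*(-2 + (6 - 2)²) - 1*9105 = 4²*(-97)*(-2 + 4²) - 9105 = 16*(-97)*(-2 + 16) - 9105 = 16*(-97)*14 - 9105 = -21728 - 9105 = -30833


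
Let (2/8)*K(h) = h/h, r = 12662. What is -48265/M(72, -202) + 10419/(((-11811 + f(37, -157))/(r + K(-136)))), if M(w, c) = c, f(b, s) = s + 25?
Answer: -2897879557/268054 ≈ -10811.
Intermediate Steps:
K(h) = 4 (K(h) = 4*(h/h) = 4*1 = 4)
f(b, s) = 25 + s
-48265/M(72, -202) + 10419/(((-11811 + f(37, -157))/(r + K(-136)))) = -48265/(-202) + 10419/(((-11811 + (25 - 157))/(12662 + 4))) = -48265*(-1/202) + 10419/(((-11811 - 132)/12666)) = 48265/202 + 10419/((-11943*1/12666)) = 48265/202 + 10419/(-3981/4222) = 48265/202 + 10419*(-4222/3981) = 48265/202 - 14663006/1327 = -2897879557/268054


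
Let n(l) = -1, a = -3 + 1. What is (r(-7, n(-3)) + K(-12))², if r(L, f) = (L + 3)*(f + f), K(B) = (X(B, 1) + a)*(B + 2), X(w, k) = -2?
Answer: 2304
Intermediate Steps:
a = -2
K(B) = -8 - 4*B (K(B) = (-2 - 2)*(B + 2) = -4*(2 + B) = -8 - 4*B)
r(L, f) = 2*f*(3 + L) (r(L, f) = (3 + L)*(2*f) = 2*f*(3 + L))
(r(-7, n(-3)) + K(-12))² = (2*(-1)*(3 - 7) + (-8 - 4*(-12)))² = (2*(-1)*(-4) + (-8 + 48))² = (8 + 40)² = 48² = 2304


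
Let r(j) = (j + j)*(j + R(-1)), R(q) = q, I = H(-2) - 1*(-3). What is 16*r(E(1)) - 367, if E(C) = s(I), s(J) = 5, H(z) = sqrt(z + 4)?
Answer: 273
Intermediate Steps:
H(z) = sqrt(4 + z)
I = 3 + sqrt(2) (I = sqrt(4 - 2) - 1*(-3) = sqrt(2) + 3 = 3 + sqrt(2) ≈ 4.4142)
E(C) = 5
r(j) = 2*j*(-1 + j) (r(j) = (j + j)*(j - 1) = (2*j)*(-1 + j) = 2*j*(-1 + j))
16*r(E(1)) - 367 = 16*(2*5*(-1 + 5)) - 367 = 16*(2*5*4) - 367 = 16*40 - 367 = 640 - 367 = 273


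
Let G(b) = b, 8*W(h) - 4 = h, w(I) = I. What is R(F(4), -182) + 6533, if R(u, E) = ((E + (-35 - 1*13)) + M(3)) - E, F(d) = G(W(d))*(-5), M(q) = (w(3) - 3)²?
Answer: 6485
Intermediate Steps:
W(h) = ½ + h/8
M(q) = 0 (M(q) = (3 - 3)² = 0² = 0)
F(d) = -5/2 - 5*d/8 (F(d) = (½ + d/8)*(-5) = -5/2 - 5*d/8)
R(u, E) = -48 (R(u, E) = ((E + (-35 - 1*13)) + 0) - E = ((E + (-35 - 13)) + 0) - E = ((E - 48) + 0) - E = ((-48 + E) + 0) - E = (-48 + E) - E = -48)
R(F(4), -182) + 6533 = -48 + 6533 = 6485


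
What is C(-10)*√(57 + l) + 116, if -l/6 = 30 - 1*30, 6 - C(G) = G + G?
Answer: 116 + 26*√57 ≈ 312.30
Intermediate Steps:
C(G) = 6 - 2*G (C(G) = 6 - (G + G) = 6 - 2*G)
l = 0 (l = -6*(30 - 1*30) = -6*(30 - 30) = -6*0 = 0)
C(-10)*√(57 + l) + 116 = (6 - 2*(-10))*√(57 + 0) + 116 = (6 + 20)*√57 + 116 = 26*√57 + 116 = 116 + 26*√57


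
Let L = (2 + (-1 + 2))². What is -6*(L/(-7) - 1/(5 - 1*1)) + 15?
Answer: 339/14 ≈ 24.214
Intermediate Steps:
L = 9 (L = (2 + 1)² = 3² = 9)
-6*(L/(-7) - 1/(5 - 1*1)) + 15 = -6*(9/(-7) - 1/(5 - 1*1)) + 15 = -6*(9*(-⅐) - 1/(5 - 1)) + 15 = -6*(-9/7 - 1/4) + 15 = -6*(-9/7 - 1*¼) + 15 = -6*(-9/7 - ¼) + 15 = -6*(-43/28) + 15 = 129/14 + 15 = 339/14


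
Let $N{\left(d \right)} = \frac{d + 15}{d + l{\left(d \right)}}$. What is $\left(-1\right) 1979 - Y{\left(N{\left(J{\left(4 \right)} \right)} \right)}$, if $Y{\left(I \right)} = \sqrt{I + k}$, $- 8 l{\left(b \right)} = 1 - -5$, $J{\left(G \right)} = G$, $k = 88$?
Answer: $-1979 - \frac{2 \sqrt{3965}}{13} \approx -1988.7$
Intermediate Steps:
$l{\left(b \right)} = - \frac{3}{4}$ ($l{\left(b \right)} = - \frac{1 - -5}{8} = - \frac{1 + 5}{8} = \left(- \frac{1}{8}\right) 6 = - \frac{3}{4}$)
$N{\left(d \right)} = \frac{15 + d}{- \frac{3}{4} + d}$ ($N{\left(d \right)} = \frac{d + 15}{d - \frac{3}{4}} = \frac{15 + d}{- \frac{3}{4} + d}$)
$Y{\left(I \right)} = \sqrt{88 + I}$ ($Y{\left(I \right)} = \sqrt{I + 88} = \sqrt{88 + I}$)
$\left(-1\right) 1979 - Y{\left(N{\left(J{\left(4 \right)} \right)} \right)} = \left(-1\right) 1979 - \sqrt{88 + \frac{4 \left(15 + 4\right)}{-3 + 4 \cdot 4}} = -1979 - \sqrt{88 + 4 \frac{1}{-3 + 16} \cdot 19} = -1979 - \sqrt{88 + 4 \cdot \frac{1}{13} \cdot 19} = -1979 - \sqrt{88 + \frac{76}{13}} = -1979 - \sqrt{\frac{1220}{13}} = -1979 - \frac{2 \sqrt{3965}}{13}$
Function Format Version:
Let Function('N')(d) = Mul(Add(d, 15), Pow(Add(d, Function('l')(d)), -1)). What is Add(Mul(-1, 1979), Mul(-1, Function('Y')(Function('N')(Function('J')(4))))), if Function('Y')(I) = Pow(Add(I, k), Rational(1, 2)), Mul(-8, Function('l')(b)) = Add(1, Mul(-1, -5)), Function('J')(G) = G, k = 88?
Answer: Add(-1979, Mul(Rational(-2, 13), Pow(3965, Rational(1, 2)))) ≈ -1988.7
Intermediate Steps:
Function('l')(b) = Rational(-3, 4) (Function('l')(b) = Mul(Rational(-1, 8), Add(1, Mul(-1, -5))) = Mul(Rational(-1, 8), Add(1, 5)) = Mul(Rational(-1, 8), 6) = Rational(-3, 4))
Function('N')(d) = Mul(Pow(Add(Rational(-3, 4), d), -1), Add(15, d)) (Function('N')(d) = Mul(Add(d, 15), Pow(Add(d, Rational(-3, 4)), -1)) = Mul(Add(15, d), Pow(Add(Rational(-3, 4), d), -1)) = Mul(Pow(Add(Rational(-3, 4), d), -1), Add(15, d)))
Function('Y')(I) = Pow(Add(88, I), Rational(1, 2)) (Function('Y')(I) = Pow(Add(I, 88), Rational(1, 2)) = Pow(Add(88, I), Rational(1, 2)))
Add(Mul(-1, 1979), Mul(-1, Function('Y')(Function('N')(Function('J')(4))))) = Add(Mul(-1, 1979), Mul(-1, Pow(Add(88, Mul(4, Pow(Add(-3, Mul(4, 4)), -1), Add(15, 4))), Rational(1, 2)))) = Add(-1979, Mul(-1, Pow(Add(88, Mul(4, Pow(Add(-3, 16), -1), 19)), Rational(1, 2)))) = Add(-1979, Mul(-1, Pow(Add(88, Mul(4, Pow(13, -1), 19)), Rational(1, 2)))) = Add(-1979, Mul(-1, Pow(Add(88, Mul(4, Rational(1, 13), 19)), Rational(1, 2)))) = Add(-1979, Mul(-1, Pow(Add(88, Rational(76, 13)), Rational(1, 2)))) = Add(-1979, Mul(-1, Pow(Rational(1220, 13), Rational(1, 2)))) = Add(-1979, Mul(-1, Mul(Rational(2, 13), Pow(3965, Rational(1, 2))))) = Add(-1979, Mul(Rational(-2, 13), Pow(3965, Rational(1, 2))))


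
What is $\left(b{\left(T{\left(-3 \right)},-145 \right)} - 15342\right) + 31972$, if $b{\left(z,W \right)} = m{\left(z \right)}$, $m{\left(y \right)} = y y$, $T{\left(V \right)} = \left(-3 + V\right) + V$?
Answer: $16711$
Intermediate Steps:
$T{\left(V \right)} = -3 + 2 V$
$m{\left(y \right)} = y^{2}$
$b{\left(z,W \right)} = z^{2}$
$\left(b{\left(T{\left(-3 \right)},-145 \right)} - 15342\right) + 31972 = \left(\left(-3 + 2 \left(-3\right)\right)^{2} - 15342\right) + 31972 = \left(\left(-3 - 6\right)^{2} - 15342\right) + 31972 = \left(\left(-9\right)^{2} - 15342\right) + 31972 = \left(81 - 15342\right) + 31972 = -15261 + 31972 = 16711$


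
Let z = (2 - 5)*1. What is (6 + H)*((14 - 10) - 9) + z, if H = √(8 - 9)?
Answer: -33 - 5*I ≈ -33.0 - 5.0*I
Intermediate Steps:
z = -3 (z = -3*1 = -3)
H = I (H = √(-1) = I ≈ 1.0*I)
(6 + H)*((14 - 10) - 9) + z = (6 + I)*((14 - 10) - 9) - 3 = (6 + I)*(4 - 9) - 3 = (6 + I)*(-5) - 3 = (-30 - 5*I) - 3 = -33 - 5*I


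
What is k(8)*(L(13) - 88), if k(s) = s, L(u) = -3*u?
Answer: -1016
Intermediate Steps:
k(8)*(L(13) - 88) = 8*(-3*13 - 88) = 8*(-39 - 88) = 8*(-127) = -1016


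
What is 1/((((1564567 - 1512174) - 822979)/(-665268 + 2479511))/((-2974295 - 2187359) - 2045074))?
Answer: 6537377913452/385293 ≈ 1.6967e+7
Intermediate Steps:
1/((((1564567 - 1512174) - 822979)/(-665268 + 2479511))/((-2974295 - 2187359) - 2045074)) = 1/(((52393 - 822979)/1814243)/(-5161654 - 2045074)) = 1/(-770586*1/1814243/(-7206728)) = 1/(-770586/1814243*(-1/7206728)) = 1/(385293/6537377913452) = 6537377913452/385293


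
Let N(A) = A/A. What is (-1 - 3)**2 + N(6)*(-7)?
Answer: 9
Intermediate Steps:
N(A) = 1
(-1 - 3)**2 + N(6)*(-7) = (-1 - 3)**2 + 1*(-7) = (-4)**2 - 7 = 16 - 7 = 9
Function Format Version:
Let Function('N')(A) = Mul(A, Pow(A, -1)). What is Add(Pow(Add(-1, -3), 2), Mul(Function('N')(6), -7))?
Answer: 9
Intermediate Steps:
Function('N')(A) = 1
Add(Pow(Add(-1, -3), 2), Mul(Function('N')(6), -7)) = Add(Pow(Add(-1, -3), 2), Mul(1, -7)) = Add(Pow(-4, 2), -7) = Add(16, -7) = 9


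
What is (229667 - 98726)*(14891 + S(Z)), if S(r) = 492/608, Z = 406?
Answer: 296392155255/152 ≈ 1.9499e+9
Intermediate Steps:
S(r) = 123/152 (S(r) = 492*(1/608) = 123/152)
(229667 - 98726)*(14891 + S(Z)) = (229667 - 98726)*(14891 + 123/152) = 130941*(2263555/152) = 296392155255/152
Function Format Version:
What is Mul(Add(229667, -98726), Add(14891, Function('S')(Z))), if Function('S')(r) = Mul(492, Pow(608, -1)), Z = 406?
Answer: Rational(296392155255, 152) ≈ 1.9499e+9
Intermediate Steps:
Function('S')(r) = Rational(123, 152) (Function('S')(r) = Mul(492, Rational(1, 608)) = Rational(123, 152))
Mul(Add(229667, -98726), Add(14891, Function('S')(Z))) = Mul(Add(229667, -98726), Add(14891, Rational(123, 152))) = Mul(130941, Rational(2263555, 152)) = Rational(296392155255, 152)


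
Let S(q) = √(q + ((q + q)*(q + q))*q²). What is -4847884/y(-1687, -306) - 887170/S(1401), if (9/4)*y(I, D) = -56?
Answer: 10907739/56 - 177434*√15410351063805/3082070212761 ≈ 1.9478e+5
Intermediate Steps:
y(I, D) = -224/9 (y(I, D) = (4/9)*(-56) = -224/9)
S(q) = √(q + 4*q⁴) (S(q) = √(q + ((2*q)*(2*q))*q²) = √(q + (4*q²)*q²) = √(q + 4*q⁴))
-4847884/y(-1687, -306) - 887170/S(1401) = -4847884/(-224/9) - 887170/√(1401 + 4*1401⁴) = -4847884*(-9/224) - 887170/√(1401 + 4*3852587765601) = 10907739/56 - 887170/√(1401 + 15410351062404) = 10907739/56 - 887170*√15410351063805/15410351063805 = 10907739/56 - 177434*√15410351063805/3082070212761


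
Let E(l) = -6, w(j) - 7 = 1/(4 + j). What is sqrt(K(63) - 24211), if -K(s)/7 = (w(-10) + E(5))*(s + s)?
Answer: I*sqrt(24946) ≈ 157.94*I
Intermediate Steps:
w(j) = 7 + 1/(4 + j)
K(s) = -35*s/3 (K(s) = -7*((29 + 7*(-10))/(4 - 10) - 6)*(s + s) = -7*((29 - 70)/(-6) - 6)*2*s = -7*(-1/6*(-41) - 6)*2*s = -7*(41/6 - 6)*2*s = -35*2*s/6 = -35*s/3)
sqrt(K(63) - 24211) = sqrt(-35/3*63 - 24211) = sqrt(-735 - 24211) = sqrt(-24946) = I*sqrt(24946)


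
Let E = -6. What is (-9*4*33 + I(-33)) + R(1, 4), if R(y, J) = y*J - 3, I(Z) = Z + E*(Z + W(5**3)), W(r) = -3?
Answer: -1004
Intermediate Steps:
I(Z) = 18 - 5*Z (I(Z) = Z - 6*(Z - 3) = Z - 6*(-3 + Z) = Z + (18 - 6*Z) = 18 - 5*Z)
R(y, J) = -3 + J*y (R(y, J) = J*y - 3 = -3 + J*y)
(-9*4*33 + I(-33)) + R(1, 4) = (-9*4*33 + (18 - 5*(-33))) + (-3 + 4*1) = (-36*33 + (18 + 165)) + (-3 + 4) = (-1188 + 183) + 1 = -1005 + 1 = -1004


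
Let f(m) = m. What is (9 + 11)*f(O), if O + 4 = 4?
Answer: 0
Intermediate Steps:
O = 0 (O = -4 + 4 = 0)
(9 + 11)*f(O) = (9 + 11)*0 = 20*0 = 0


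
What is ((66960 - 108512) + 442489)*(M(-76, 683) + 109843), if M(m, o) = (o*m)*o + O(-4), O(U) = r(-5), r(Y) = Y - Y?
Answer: -14170445091777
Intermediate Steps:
r(Y) = 0
O(U) = 0
M(m, o) = m*o**2 (M(m, o) = (o*m)*o + 0 = (m*o)*o + 0 = m*o**2 + 0 = m*o**2)
((66960 - 108512) + 442489)*(M(-76, 683) + 109843) = ((66960 - 108512) + 442489)*(-76*683**2 + 109843) = (-41552 + 442489)*(-76*466489 + 109843) = 400937*(-35453164 + 109843) = 400937*(-35343321) = -14170445091777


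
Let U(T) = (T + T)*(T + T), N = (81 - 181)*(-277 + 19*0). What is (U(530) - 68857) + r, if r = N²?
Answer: 768344743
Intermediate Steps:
N = 27700 (N = -100*(-277 + 0) = -100*(-277) = 27700)
r = 767290000 (r = 27700² = 767290000)
U(T) = 4*T² (U(T) = (2*T)*(2*T) = 4*T²)
(U(530) - 68857) + r = (4*530² - 68857) + 767290000 = (4*280900 - 68857) + 767290000 = (1123600 - 68857) + 767290000 = 1054743 + 767290000 = 768344743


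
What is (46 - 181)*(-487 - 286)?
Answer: 104355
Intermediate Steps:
(46 - 181)*(-487 - 286) = -135*(-773) = 104355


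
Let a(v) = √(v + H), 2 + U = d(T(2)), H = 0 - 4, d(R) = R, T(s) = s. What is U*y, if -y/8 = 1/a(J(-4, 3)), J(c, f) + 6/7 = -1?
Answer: 0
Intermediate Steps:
J(c, f) = -13/7 (J(c, f) = -6/7 - 1 = -13/7)
H = -4
U = 0 (U = -2 + 2 = 0)
a(v) = √(-4 + v) (a(v) = √(v - 4) = √(-4 + v))
y = 8*I*√287/41 (y = -8/√(-4 - 13/7) = -8*(-I*√287/41) = -(-8)*I*√287/41 = 8*I*√287/41 ≈ 3.3056*I)
U*y = 0*(8*I*√287/41) = 0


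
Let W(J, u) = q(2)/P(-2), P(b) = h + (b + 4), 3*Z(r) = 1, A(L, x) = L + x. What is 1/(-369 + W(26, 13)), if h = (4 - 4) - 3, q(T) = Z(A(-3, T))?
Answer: -3/1108 ≈ -0.0027076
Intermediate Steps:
Z(r) = 1/3 (Z(r) = (1/3)*1 = 1/3)
q(T) = 1/3
h = -3 (h = 0 - 3 = -3)
P(b) = 1 + b (P(b) = -3 + (b + 4) = -3 + (4 + b) = 1 + b)
W(J, u) = -1/3 (W(J, u) = 1/(3*(1 - 2)) = (1/3)/(-1) = (1/3)*(-1) = -1/3)
1/(-369 + W(26, 13)) = 1/(-369 - 1/3) = 1/(-1108/3) = -3/1108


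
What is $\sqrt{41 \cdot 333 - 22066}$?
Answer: $i \sqrt{8413} \approx 91.722 i$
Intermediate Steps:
$\sqrt{41 \cdot 333 - 22066} = \sqrt{13653 - 22066} = \sqrt{-8413} = i \sqrt{8413}$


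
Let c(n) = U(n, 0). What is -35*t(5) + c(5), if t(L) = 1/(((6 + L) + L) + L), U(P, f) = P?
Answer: 10/3 ≈ 3.3333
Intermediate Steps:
c(n) = n
t(L) = 1/(6 + 3*L) (t(L) = 1/((6 + 2*L) + L) = 1/(6 + 3*L))
-35*t(5) + c(5) = -35/(3*(2 + 5)) + 5 = -35/(3*7) + 5 = -35*1/21 + 5 = -5/3 + 5 = 10/3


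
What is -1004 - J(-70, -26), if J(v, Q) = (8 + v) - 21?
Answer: -921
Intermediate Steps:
J(v, Q) = -13 + v
-1004 - J(-70, -26) = -1004 - (-13 - 70) = -1004 - 1*(-83) = -1004 + 83 = -921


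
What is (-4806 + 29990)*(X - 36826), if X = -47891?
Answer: -2133512928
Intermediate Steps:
(-4806 + 29990)*(X - 36826) = (-4806 + 29990)*(-47891 - 36826) = 25184*(-84717) = -2133512928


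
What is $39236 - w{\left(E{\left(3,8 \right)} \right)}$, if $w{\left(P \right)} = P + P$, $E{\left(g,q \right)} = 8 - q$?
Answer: $39236$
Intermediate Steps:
$w{\left(P \right)} = 2 P$
$39236 - w{\left(E{\left(3,8 \right)} \right)} = 39236 - 2 \left(8 - 8\right) = 39236 - 2 \cdot 0 = 39236 - 0 = 39236 + 0 = 39236$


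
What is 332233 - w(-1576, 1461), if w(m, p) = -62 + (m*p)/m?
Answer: 330834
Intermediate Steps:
w(m, p) = -62 + p
332233 - w(-1576, 1461) = 332233 - (-62 + 1461) = 332233 - 1*1399 = 332233 - 1399 = 330834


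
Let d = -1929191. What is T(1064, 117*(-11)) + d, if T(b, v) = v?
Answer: -1930478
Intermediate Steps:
T(1064, 117*(-11)) + d = 117*(-11) - 1929191 = -1287 - 1929191 = -1930478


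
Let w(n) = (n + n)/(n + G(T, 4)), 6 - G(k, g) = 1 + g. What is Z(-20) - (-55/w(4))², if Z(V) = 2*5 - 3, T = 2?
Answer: -75177/64 ≈ -1174.6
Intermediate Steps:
G(k, g) = 5 - g (G(k, g) = 6 - (1 + g) = 6 + (-1 - g) = 5 - g)
w(n) = 2*n/(1 + n) (w(n) = (n + n)/(n + (5 - 1*4)) = (2*n)/(n + (5 - 4)) = (2*n)/(n + 1) = (2*n)/(1 + n) = 2*n/(1 + n))
Z(V) = 7 (Z(V) = 10 - 3 = 7)
Z(-20) - (-55/w(4))² = 7 - (-55/(2*4/(1 + 4)))² = 7 - (-55/(2*4/5))² = 7 - (-55/(2*4*(⅕)))² = 7 - (-55/8/5)² = 7 - (-55*5/8)² = 7 - (-275/8)² = 7 - 1*75625/64 = 7 - 75625/64 = -75177/64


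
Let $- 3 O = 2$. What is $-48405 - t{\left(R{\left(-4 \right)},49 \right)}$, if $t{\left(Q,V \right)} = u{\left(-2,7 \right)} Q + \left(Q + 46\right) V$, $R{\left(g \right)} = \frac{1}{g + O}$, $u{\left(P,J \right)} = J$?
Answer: $-50647$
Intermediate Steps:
$O = - \frac{2}{3}$ ($O = \left(- \frac{1}{3}\right) 2 = - \frac{2}{3} \approx -0.66667$)
$R{\left(g \right)} = \frac{1}{- \frac{2}{3} + g}$ ($R{\left(g \right)} = \frac{1}{g - \frac{2}{3}} = \frac{1}{- \frac{2}{3} + g}$)
$t{\left(Q,V \right)} = 7 Q + V \left(46 + Q\right)$ ($t{\left(Q,V \right)} = 7 Q + \left(Q + 46\right) V = 7 Q + \left(46 + Q\right) V = 7 Q + V \left(46 + Q\right)$)
$-48405 - t{\left(R{\left(-4 \right)},49 \right)} = -48405 - \left(7 \frac{3}{-2 + 3 \left(-4\right)} + 46 \cdot 49 + \frac{3}{-2 + 3 \left(-4\right)} 49\right) = -48405 - \left(7 \frac{3}{-2 - 12} + 2254 + \frac{3}{-2 - 12} \cdot 49\right) = -48405 - \left(7 \frac{3}{-14} + 2254 + \frac{3}{-14} \cdot 49\right) = -48405 - \left(7 \cdot 3 \left(- \frac{1}{14}\right) + 2254 + 3 \left(- \frac{1}{14}\right) 49\right) = -48405 - \left(7 \left(- \frac{3}{14}\right) + 2254 - \frac{21}{2}\right) = -48405 - \left(- \frac{3}{2} + 2254 - \frac{21}{2}\right) = -48405 - 2242 = -50647$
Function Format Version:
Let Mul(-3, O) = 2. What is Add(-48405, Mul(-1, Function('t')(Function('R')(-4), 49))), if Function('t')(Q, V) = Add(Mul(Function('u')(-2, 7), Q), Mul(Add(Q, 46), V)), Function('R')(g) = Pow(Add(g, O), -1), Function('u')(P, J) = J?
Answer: -50647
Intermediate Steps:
O = Rational(-2, 3) (O = Mul(Rational(-1, 3), 2) = Rational(-2, 3) ≈ -0.66667)
Function('R')(g) = Pow(Add(Rational(-2, 3), g), -1) (Function('R')(g) = Pow(Add(g, Rational(-2, 3)), -1) = Pow(Add(Rational(-2, 3), g), -1))
Function('t')(Q, V) = Add(Mul(7, Q), Mul(V, Add(46, Q))) (Function('t')(Q, V) = Add(Mul(7, Q), Mul(Add(Q, 46), V)) = Add(Mul(7, Q), Mul(Add(46, Q), V)) = Add(Mul(7, Q), Mul(V, Add(46, Q))))
Add(-48405, Mul(-1, Function('t')(Function('R')(-4), 49))) = Add(-48405, Mul(-1, Add(Mul(7, Mul(3, Pow(Add(-2, Mul(3, -4)), -1))), Mul(46, 49), Mul(Mul(3, Pow(Add(-2, Mul(3, -4)), -1)), 49)))) = Add(-48405, Mul(-1, Add(Mul(7, Mul(3, Pow(Add(-2, -12), -1))), 2254, Mul(Mul(3, Pow(Add(-2, -12), -1)), 49)))) = Add(-48405, Mul(-1, Add(Mul(7, Mul(3, Pow(-14, -1))), 2254, Mul(Mul(3, Pow(-14, -1)), 49)))) = Add(-48405, Mul(-1, Add(Mul(7, Mul(3, Rational(-1, 14))), 2254, Mul(Mul(3, Rational(-1, 14)), 49)))) = Add(-48405, Mul(-1, Add(Mul(7, Rational(-3, 14)), 2254, Mul(Rational(-3, 14), 49)))) = Add(-48405, Mul(-1, Add(Rational(-3, 2), 2254, Rational(-21, 2)))) = Add(-48405, Mul(-1, 2242)) = Add(-48405, -2242) = -50647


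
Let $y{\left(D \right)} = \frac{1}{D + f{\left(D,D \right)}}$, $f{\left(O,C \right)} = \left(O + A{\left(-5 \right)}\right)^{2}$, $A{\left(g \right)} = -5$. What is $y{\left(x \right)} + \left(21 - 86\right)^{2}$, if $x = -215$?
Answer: $\frac{203581626}{48185} \approx 4225.0$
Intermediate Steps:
$f{\left(O,C \right)} = \left(-5 + O\right)^{2}$ ($f{\left(O,C \right)} = \left(O - 5\right)^{2} = \left(-5 + O\right)^{2}$)
$y{\left(D \right)} = \frac{1}{D + \left(-5 + D\right)^{2}}$
$y{\left(x \right)} + \left(21 - 86\right)^{2} = \frac{1}{-215 + \left(-5 - 215\right)^{2}} + \left(21 - 86\right)^{2} = \frac{1}{-215 + \left(-220\right)^{2}} + \left(-65\right)^{2} = \frac{1}{-215 + 48400} + 4225 = \frac{1}{48185} + 4225 = \frac{203581626}{48185}$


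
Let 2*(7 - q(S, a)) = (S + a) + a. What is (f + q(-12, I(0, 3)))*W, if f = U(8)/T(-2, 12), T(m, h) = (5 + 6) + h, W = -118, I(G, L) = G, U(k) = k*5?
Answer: -40002/23 ≈ -1739.2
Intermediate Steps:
U(k) = 5*k
q(S, a) = 7 - a - S/2 (q(S, a) = 7 - ((S + a) + a)/2 = 7 - (S + 2*a)/2 = 7 + (-a - S/2) = 7 - a - S/2)
T(m, h) = 11 + h
f = 40/23 (f = (5*8)/(11 + 12) = 40/23 ≈ 1.7391)
(f + q(-12, I(0, 3)))*W = (40/23 + (7 - 1*0 - ½*(-12)))*(-118) = (40/23 + (7 + 0 + 6))*(-118) = (40/23 + 13)*(-118) = (339/23)*(-118) = -40002/23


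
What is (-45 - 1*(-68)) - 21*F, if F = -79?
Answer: 1682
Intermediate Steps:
(-45 - 1*(-68)) - 21*F = (-45 - 1*(-68)) - 21*(-79) = (-45 + 68) + 1659 = 23 + 1659 = 1682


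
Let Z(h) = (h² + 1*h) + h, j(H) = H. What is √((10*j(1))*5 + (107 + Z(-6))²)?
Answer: √17211 ≈ 131.19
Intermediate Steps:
Z(h) = h² + 2*h (Z(h) = (h² + h) + h = (h + h²) + h = h² + 2*h)
√((10*j(1))*5 + (107 + Z(-6))²) = √((10*1)*5 + (107 - 6*(2 - 6))²) = √(10*5 + (107 - 6*(-4))²) = √(50 + (107 + 24)²) = √(50 + 131²) = √(50 + 17161) = √17211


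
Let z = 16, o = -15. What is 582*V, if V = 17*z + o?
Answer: 149574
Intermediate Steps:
V = 257 (V = 17*16 - 15 = 272 - 15 = 257)
582*V = 582*257 = 149574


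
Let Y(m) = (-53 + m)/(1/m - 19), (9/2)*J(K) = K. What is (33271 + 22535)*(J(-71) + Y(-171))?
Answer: -1086021964/4875 ≈ -2.2277e+5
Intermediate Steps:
J(K) = 2*K/9
Y(m) = (-53 + m)/(-19 + 1/m)
(33271 + 22535)*(J(-71) + Y(-171)) = (33271 + 22535)*((2/9)*(-71) - 171*(53 - 1*(-171))/(-1 + 19*(-171))) = 55806*(-142/9 - 171*(53 + 171)/(-1 - 3249)) = 55806*(-142/9 - 171*224/(-3250)) = 55806*(-142/9 - 171*(-1/3250)*224) = 55806*(-142/9 + 19152/1625) = 55806*(-58382/14625) = -1086021964/4875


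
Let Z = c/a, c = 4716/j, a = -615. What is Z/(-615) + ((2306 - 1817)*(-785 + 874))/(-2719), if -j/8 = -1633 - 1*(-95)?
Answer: -5625911440711/351482139100 ≈ -16.006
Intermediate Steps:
j = 12304 (j = -8*(-1633 - 1*(-95)) = -8*(-1633 + 95) = -8*(-1538) = 12304)
c = 1179/3076 (c = 4716/12304 = 4716*(1/12304) = 1179/3076 ≈ 0.38329)
Z = -393/630580 (Z = (1179/3076)/(-615) = (1179/3076)*(-1/615) = -393/630580 ≈ -0.00062324)
Z/(-615) + ((2306 - 1817)*(-785 + 874))/(-2719) = -393/630580/(-615) + ((2306 - 1817)*(-785 + 874))/(-2719) = -393/630580*(-1/615) + (489*89)*(-1/2719) = 131/129268900 + 43521*(-1/2719) = 131/129268900 - 43521/2719 = -5625911440711/351482139100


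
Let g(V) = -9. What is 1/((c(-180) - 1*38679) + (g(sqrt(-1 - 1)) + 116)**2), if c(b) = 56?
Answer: -1/27174 ≈ -3.6800e-5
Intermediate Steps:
1/((c(-180) - 1*38679) + (g(sqrt(-1 - 1)) + 116)**2) = 1/((56 - 1*38679) + (-9 + 116)**2) = 1/((56 - 38679) + 107**2) = 1/(-38623 + 11449) = 1/(-27174) = -1/27174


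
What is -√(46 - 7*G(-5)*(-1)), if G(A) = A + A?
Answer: -2*I*√6 ≈ -4.899*I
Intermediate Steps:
G(A) = 2*A
-√(46 - 7*G(-5)*(-1)) = -√(46 - 14*(-5)*(-1)) = -√(46 - 7*(-10)*(-1)) = -√(46 + 70*(-1)) = -√(46 - 70) = -√(-24) = -2*I*√6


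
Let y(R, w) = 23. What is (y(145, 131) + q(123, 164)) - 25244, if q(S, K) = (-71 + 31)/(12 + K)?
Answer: -554867/22 ≈ -25221.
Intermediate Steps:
q(S, K) = -40/(12 + K)
(y(145, 131) + q(123, 164)) - 25244 = (23 - 40/(12 + 164)) - 25244 = (23 - 40/176) - 25244 = (23 - 40*1/176) - 25244 = (23 - 5/22) - 25244 = 501/22 - 25244 = -554867/22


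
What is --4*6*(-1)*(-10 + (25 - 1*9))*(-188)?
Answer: 27072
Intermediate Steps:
--4*6*(-1)*(-10 + (25 - 1*9))*(-188) = -(-24*(-1))*(-10 + (25 - 9))*(-188) = -24*(-10 + 16)*(-188) = -24*6*(-188) = -1*144*(-188) = -144*(-188) = 27072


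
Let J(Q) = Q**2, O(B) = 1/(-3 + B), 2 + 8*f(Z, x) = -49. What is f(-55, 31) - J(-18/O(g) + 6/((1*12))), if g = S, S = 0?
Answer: -23813/8 ≈ -2976.6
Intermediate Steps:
f(Z, x) = -51/8 (f(Z, x) = -1/4 + (1/8)*(-49) = -1/4 - 49/8 = -51/8)
g = 0
f(-55, 31) - J(-18/O(g) + 6/((1*12))) = -51/8 - (-18/(1/(-3 + 0)) + 6/((1*12)))**2 = -51/8 - (-18/(1/(-3)) + 6/12)**2 = -51/8 - (-18/(-1/3) + 6*(1/12))**2 = -51/8 - (-18*(-3) + 1/2)**2 = -51/8 - (54 + 1/2)**2 = -51/8 - (109/2)**2 = -51/8 - 1*11881/4 = -51/8 - 11881/4 = -23813/8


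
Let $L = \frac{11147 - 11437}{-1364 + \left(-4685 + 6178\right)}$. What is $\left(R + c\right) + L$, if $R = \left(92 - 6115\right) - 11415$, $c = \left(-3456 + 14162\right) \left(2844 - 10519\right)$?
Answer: $- \frac{10601992742}{129} \approx -8.2186 \cdot 10^{7}$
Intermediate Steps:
$c = -82168550$ ($c = 10706 \left(-7675\right) = -82168550$)
$R = -17438$ ($R = \left(92 - 6115\right) - 11415 = -6023 - 11415 = -17438$)
$L = - \frac{290}{129}$ ($L = - \frac{290}{-1364 + 1493} = - \frac{290}{129} \approx -2.2481$)
$\left(R + c\right) + L = \left(-17438 - 82168550\right) - \frac{290}{129} = -82185988 - \frac{290}{129} = - \frac{10601992742}{129}$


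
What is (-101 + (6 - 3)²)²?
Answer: 8464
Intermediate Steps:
(-101 + (6 - 3)²)² = (-101 + 3²)² = (-101 + 9)² = (-92)² = 8464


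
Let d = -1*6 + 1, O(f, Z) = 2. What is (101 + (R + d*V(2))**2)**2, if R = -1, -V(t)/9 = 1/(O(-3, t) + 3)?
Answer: 27225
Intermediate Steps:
V(t) = -9/5 (V(t) = -9/(2 + 3) = -9/5)
d = -5 (d = -6 + 1 = -5)
(101 + (R + d*V(2))**2)**2 = (101 + (-1 - 5*(-9/5))**2)**2 = (101 + (-1 + 9)**2)**2 = (101 + 8**2)**2 = (101 + 64)**2 = 165**2 = 27225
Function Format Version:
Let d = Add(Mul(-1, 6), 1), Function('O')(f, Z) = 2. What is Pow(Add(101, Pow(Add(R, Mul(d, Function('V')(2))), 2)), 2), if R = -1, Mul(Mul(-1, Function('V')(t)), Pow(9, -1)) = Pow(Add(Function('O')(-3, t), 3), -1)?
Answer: 27225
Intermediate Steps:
Function('V')(t) = Rational(-9, 5) (Function('V')(t) = Mul(-9, Pow(Add(2, 3), -1)) = Mul(-9, Pow(5, -1)) = Mul(-9, Rational(1, 5)) = Rational(-9, 5))
d = -5 (d = Add(-6, 1) = -5)
Pow(Add(101, Pow(Add(R, Mul(d, Function('V')(2))), 2)), 2) = Pow(Add(101, Pow(Add(-1, Mul(-5, Rational(-9, 5))), 2)), 2) = Pow(Add(101, Pow(Add(-1, 9), 2)), 2) = Pow(Add(101, Pow(8, 2)), 2) = Pow(Add(101, 64), 2) = Pow(165, 2) = 27225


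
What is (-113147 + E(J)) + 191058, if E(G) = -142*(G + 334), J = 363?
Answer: -21063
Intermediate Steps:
E(G) = -47428 - 142*G (E(G) = -142*(334 + G) = -47428 - 142*G)
(-113147 + E(J)) + 191058 = (-113147 + (-47428 - 142*363)) + 191058 = (-113147 + (-47428 - 51546)) + 191058 = (-113147 - 98974) + 191058 = -212121 + 191058 = -21063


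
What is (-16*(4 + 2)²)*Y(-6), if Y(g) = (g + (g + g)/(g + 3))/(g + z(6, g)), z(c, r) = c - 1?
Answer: -1152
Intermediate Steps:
z(c, r) = -1 + c
Y(g) = (g + 2*g/(3 + g))/(5 + g) (Y(g) = (g + (g + g)/(g + 3))/(g + (-1 + 6)) = (g + (2*g)/(3 + g))/(g + 5) = (g + 2*g/(3 + g))/(5 + g))
(-16*(4 + 2)²)*Y(-6) = (-16*(4 + 2)²)*(-6/(3 - 6)) = (-16*6²)*(-6/(-3)) = (-16*36)*(-6*(-⅓)) = -576*2 = -1152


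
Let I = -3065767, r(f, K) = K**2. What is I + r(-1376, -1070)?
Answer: -1920867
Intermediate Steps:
I + r(-1376, -1070) = -3065767 + (-1070)**2 = -3065767 + 1144900 = -1920867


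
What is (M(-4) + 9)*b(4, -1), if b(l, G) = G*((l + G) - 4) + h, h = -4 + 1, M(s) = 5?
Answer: -28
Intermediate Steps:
h = -3
b(l, G) = -3 + G*(-4 + G + l) (b(l, G) = G*((l + G) - 4) - 3 = G*((G + l) - 4) - 3 = G*(-4 + G + l) - 3 = -3 + G*(-4 + G + l))
(M(-4) + 9)*b(4, -1) = (5 + 9)*(-3 + (-1)² - 4*(-1) - 1*4) = 14*(-3 + 1 + 4 - 4) = 14*(-2) = -28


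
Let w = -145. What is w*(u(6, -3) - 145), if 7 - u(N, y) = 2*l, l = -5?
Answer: 18560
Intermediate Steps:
u(N, y) = 17 (u(N, y) = 7 - 2*(-5) = 7 - 1*(-10) = 7 + 10 = 17)
w*(u(6, -3) - 145) = -145*(17 - 145) = -145*(-128) = 18560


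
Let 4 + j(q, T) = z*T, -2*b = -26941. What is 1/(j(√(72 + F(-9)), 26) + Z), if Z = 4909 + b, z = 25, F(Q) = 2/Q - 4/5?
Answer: 2/38051 ≈ 5.2561e-5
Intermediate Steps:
b = 26941/2 (b = -½*(-26941) = 26941/2 ≈ 13471.)
F(Q) = -⅘ + 2/Q (F(Q) = 2/Q - 4*⅕ = 2/Q - ⅘ = -⅘ + 2/Q)
Z = 36759/2 (Z = 4909 + 26941/2 = 36759/2 ≈ 18380.)
j(q, T) = -4 + 25*T
1/(j(√(72 + F(-9)), 26) + Z) = 1/((-4 + 25*26) + 36759/2) = 1/((-4 + 650) + 36759/2) = 1/(646 + 36759/2) = 1/(38051/2) = 2/38051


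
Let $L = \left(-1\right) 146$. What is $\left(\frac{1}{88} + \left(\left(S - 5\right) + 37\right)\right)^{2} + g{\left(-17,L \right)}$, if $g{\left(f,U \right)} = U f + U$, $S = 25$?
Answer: $\frac{43260273}{7744} \approx 5586.3$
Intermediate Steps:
$L = -146$
$g{\left(f,U \right)} = U + U f$
$\left(\frac{1}{88} + \left(\left(S - 5\right) + 37\right)\right)^{2} + g{\left(-17,L \right)} = \left(\frac{1}{88} + \left(\left(25 - 5\right) + 37\right)\right)^{2} - 146 \left(1 - 17\right) = \left(\frac{1}{88} + \left(\left(25 - 5\right) + 37\right)\right)^{2} - -2336 = \left(\frac{1}{88} + \left(20 + 37\right)\right)^{2} + 2336 = \left(\frac{1}{88} + 57\right)^{2} + 2336 = \left(\frac{5017}{88}\right)^{2} + 2336 = \frac{25170289}{7744} + 2336 = \frac{43260273}{7744}$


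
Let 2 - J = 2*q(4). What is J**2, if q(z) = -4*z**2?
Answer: 16900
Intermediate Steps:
J = 130 (J = 2 - 2*(-4*4**2) = 2 - 2*(-4*16) = 2 - 2*(-64) = 2 - 1*(-128) = 2 + 128 = 130)
J**2 = 130**2 = 16900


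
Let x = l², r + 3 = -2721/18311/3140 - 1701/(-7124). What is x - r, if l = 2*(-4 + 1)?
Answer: 1984603307163/51200668870 ≈ 38.761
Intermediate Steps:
l = -6 (l = 2*(-3) = -6)
r = -141379227843/51200668870 (r = -3 + (-2721/18311/3140 - 1701/(-7124)) = -3 + (-2721*1/18311*(1/3140) - 1701*(-1/7124)) = -3 + (-2721/18311*1/3140 + 1701/7124) = -3 + (-2721/57496540 + 1701/7124) = -3 + 12222778767/51200668870 = -141379227843/51200668870 ≈ -2.7613)
x = 36 (x = (-6)² = 36)
x - r = 36 - 1*(-141379227843/51200668870) = 36 + 141379227843/51200668870 = 1984603307163/51200668870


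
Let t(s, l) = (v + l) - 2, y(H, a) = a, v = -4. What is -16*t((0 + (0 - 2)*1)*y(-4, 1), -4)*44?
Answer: 7040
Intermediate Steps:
t(s, l) = -6 + l (t(s, l) = (-4 + l) - 2 = -6 + l)
-16*t((0 + (0 - 2)*1)*y(-4, 1), -4)*44 = -16*(-6 - 4)*44 = -16*(-10)*44 = 160*44 = 7040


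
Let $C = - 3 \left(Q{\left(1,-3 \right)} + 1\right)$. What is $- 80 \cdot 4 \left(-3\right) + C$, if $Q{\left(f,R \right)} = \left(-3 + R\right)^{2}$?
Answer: $849$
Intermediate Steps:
$C = -111$ ($C = - 3 \left(\left(-3 - 3\right)^{2} + 1\right) = - 3 \left(\left(-6\right)^{2} + 1\right) = - 3 \left(36 + 1\right) = \left(-3\right) 37 = -111$)
$- 80 \cdot 4 \left(-3\right) + C = - 80 \cdot 4 \left(-3\right) - 111 = \left(-80\right) \left(-12\right) - 111 = 960 - 111 = 849$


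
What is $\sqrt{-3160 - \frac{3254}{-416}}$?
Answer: $\frac{i \sqrt{8523489}}{52} \approx 56.144 i$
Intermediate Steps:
$\sqrt{-3160 - \frac{3254}{-416}} = \sqrt{-3160 - - \frac{1627}{208}} = \sqrt{-3160 + \frac{1627}{208}} = \sqrt{- \frac{655653}{208}} = \frac{i \sqrt{8523489}}{52}$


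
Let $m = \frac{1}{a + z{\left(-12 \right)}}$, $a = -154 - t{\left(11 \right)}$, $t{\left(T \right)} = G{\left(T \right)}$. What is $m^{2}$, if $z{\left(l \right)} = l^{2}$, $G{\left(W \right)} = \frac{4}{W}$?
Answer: $\frac{121}{12996} \approx 0.0093106$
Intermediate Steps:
$t{\left(T \right)} = \frac{4}{T}$
$a = - \frac{1698}{11}$ ($a = -154 - \frac{4}{11} = - \frac{1698}{11} \approx -154.36$)
$m = - \frac{11}{114}$ ($m = \frac{1}{- \frac{1698}{11} + \left(-12\right)^{2}} = \frac{1}{- \frac{1698}{11} + 144} = \frac{1}{- \frac{114}{11}} = - \frac{11}{114} \approx -0.096491$)
$m^{2} = \left(- \frac{11}{114}\right)^{2} = \frac{121}{12996}$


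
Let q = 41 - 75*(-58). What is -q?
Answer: -4391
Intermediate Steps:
q = 4391 (q = 41 + 4350 = 4391)
-q = -1*4391 = -4391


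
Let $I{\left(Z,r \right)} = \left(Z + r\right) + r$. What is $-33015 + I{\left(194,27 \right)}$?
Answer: $-32767$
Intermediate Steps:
$I{\left(Z,r \right)} = Z + 2 r$
$-33015 + I{\left(194,27 \right)} = -33015 + \left(194 + 2 \cdot 27\right) = -33015 + \left(194 + 54\right) = -33015 + 248 = -32767$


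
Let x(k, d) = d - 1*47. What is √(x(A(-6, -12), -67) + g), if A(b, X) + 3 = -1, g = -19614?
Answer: 12*I*√137 ≈ 140.46*I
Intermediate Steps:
A(b, X) = -4 (A(b, X) = -3 - 1 = -4)
x(k, d) = -47 + d (x(k, d) = d - 47 = -47 + d)
√(x(A(-6, -12), -67) + g) = √((-47 - 67) - 19614) = √(-114 - 19614) = √(-19728) = 12*I*√137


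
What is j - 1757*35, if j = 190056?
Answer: 128561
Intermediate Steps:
j - 1757*35 = 190056 - 1757*35 = 190056 - 61495 = 128561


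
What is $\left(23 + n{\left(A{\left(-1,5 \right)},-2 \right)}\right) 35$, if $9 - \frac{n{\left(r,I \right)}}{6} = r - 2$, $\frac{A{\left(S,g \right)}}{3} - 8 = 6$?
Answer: $-5705$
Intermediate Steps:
$A{\left(S,g \right)} = 42$ ($A{\left(S,g \right)} = 24 + 3 \cdot 6 = 24 + 18 = 42$)
$n{\left(r,I \right)} = 66 - 6 r$ ($n{\left(r,I \right)} = 54 - 6 \left(r - 2\right) = 54 - 6 \left(-2 + r\right) = 54 - \left(-12 + 6 r\right) = 66 - 6 r$)
$\left(23 + n{\left(A{\left(-1,5 \right)},-2 \right)}\right) 35 = \left(23 + \left(66 - 252\right)\right) 35 = \left(23 - 186\right) 35 = \left(-163\right) 35 = -5705$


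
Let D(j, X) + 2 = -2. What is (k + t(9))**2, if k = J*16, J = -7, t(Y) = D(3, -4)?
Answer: 13456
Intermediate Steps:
D(j, X) = -4 (D(j, X) = -2 - 2 = -4)
t(Y) = -4
k = -112 (k = -7*16 = -112)
(k + t(9))**2 = (-112 - 4)**2 = (-116)**2 = 13456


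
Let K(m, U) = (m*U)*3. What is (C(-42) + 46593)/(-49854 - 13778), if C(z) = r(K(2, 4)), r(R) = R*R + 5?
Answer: -23587/31816 ≈ -0.74136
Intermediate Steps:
K(m, U) = 3*U*m (K(m, U) = (U*m)*3 = 3*U*m)
r(R) = 5 + R**2 (r(R) = R**2 + 5 = 5 + R**2)
C(z) = 581 (C(z) = 5 + (3*4*2)**2 = 5 + 24**2 = 5 + 576 = 581)
(C(-42) + 46593)/(-49854 - 13778) = (581 + 46593)/(-49854 - 13778) = 47174/(-63632) = 47174*(-1/63632) = -23587/31816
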